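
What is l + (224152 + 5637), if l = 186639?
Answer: 416428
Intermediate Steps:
l + (224152 + 5637) = 186639 + (224152 + 5637) = 186639 + 229789 = 416428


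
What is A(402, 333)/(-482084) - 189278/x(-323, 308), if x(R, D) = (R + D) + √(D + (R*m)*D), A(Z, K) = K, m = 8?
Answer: 456151144181/127879048092 + 2649892*I*√451/265263 ≈ 3.5671 + 212.15*I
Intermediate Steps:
x(R, D) = D + R + √(D + 8*D*R) (x(R, D) = (R + D) + √(D + (R*8)*D) = (D + R) + √(D + (8*R)*D) = (D + R) + √(D + 8*D*R) = D + R + √(D + 8*D*R))
A(402, 333)/(-482084) - 189278/x(-323, 308) = 333/(-482084) - 189278/(308 - 323 + √(308*(1 + 8*(-323)))) = 333*(-1/482084) - 189278/(308 - 323 + √(308*(1 - 2584))) = -333/482084 - 189278/(308 - 323 + √(308*(-2583))) = -333/482084 - 189278/(308 - 323 + √(-795564)) = -333/482084 - 189278/(308 - 323 + 42*I*√451) = -333/482084 - 189278/(-15 + 42*I*√451)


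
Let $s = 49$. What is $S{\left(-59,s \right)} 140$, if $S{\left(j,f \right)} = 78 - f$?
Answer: $4060$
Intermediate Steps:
$S{\left(-59,s \right)} 140 = \left(78 - 49\right) 140 = 29 \cdot 140 = 4060$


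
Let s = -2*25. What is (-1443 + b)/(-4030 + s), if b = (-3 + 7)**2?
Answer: 1427/4080 ≈ 0.34975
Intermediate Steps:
s = -50
b = 16 (b = 4**2 = 16)
(-1443 + b)/(-4030 + s) = (-1443 + 16)/(-4030 - 50) = -1427/(-4080) = -1427*(-1/4080) = 1427/4080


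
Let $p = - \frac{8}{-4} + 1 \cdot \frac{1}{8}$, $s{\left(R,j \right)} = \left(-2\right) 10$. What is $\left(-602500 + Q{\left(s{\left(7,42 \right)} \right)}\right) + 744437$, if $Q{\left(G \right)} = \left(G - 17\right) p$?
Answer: $\frac{1134867}{8} \approx 1.4186 \cdot 10^{5}$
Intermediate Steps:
$s{\left(R,j \right)} = -20$
$p = \frac{17}{8}$ ($p = \left(-8\right) \left(- \frac{1}{4}\right) + 1 \cdot \frac{1}{8} = 2 + \frac{1}{8} = \frac{17}{8} \approx 2.125$)
$Q{\left(G \right)} = - \frac{289}{8} + \frac{17 G}{8}$ ($Q{\left(G \right)} = \left(G - 17\right) \frac{17}{8} = \left(-17 + G\right) \frac{17}{8} = - \frac{289}{8} + \frac{17 G}{8}$)
$\left(-602500 + Q{\left(s{\left(7,42 \right)} \right)}\right) + 744437 = \left(-602500 + \left(- \frac{289}{8} + \frac{17}{8} \left(-20\right)\right)\right) + 744437 = \left(-602500 - \frac{629}{8}\right) + 744437 = - \frac{4820629}{8} + 744437 = \frac{1134867}{8}$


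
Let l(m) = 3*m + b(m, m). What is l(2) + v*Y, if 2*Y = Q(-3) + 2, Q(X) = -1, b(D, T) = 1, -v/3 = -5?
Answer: 29/2 ≈ 14.500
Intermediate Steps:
v = 15 (v = -3*(-5) = 15)
l(m) = 1 + 3*m (l(m) = 3*m + 1 = 1 + 3*m)
Y = ½ (Y = (-1 + 2)/2 = (½)*1 = ½ ≈ 0.50000)
l(2) + v*Y = (1 + 3*2) + 15*(½) = (1 + 6) + 15/2 = 7 + 15/2 = 29/2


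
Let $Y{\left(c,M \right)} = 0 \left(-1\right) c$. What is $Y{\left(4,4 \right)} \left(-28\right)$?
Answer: $0$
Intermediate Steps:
$Y{\left(c,M \right)} = 0$ ($Y{\left(c,M \right)} = 0 c = 0$)
$Y{\left(4,4 \right)} \left(-28\right) = 0 \left(-28\right) = 0$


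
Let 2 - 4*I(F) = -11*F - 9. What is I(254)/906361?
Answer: 2805/3625444 ≈ 0.00077370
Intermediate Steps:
I(F) = 11/4 + 11*F/4 (I(F) = ½ - (-11*F - 9)/4 = ½ - (-9 - 11*F)/4 = ½ + (9/4 + 11*F/4) = 11/4 + 11*F/4)
I(254)/906361 = (11/4 + (11/4)*254)/906361 = (11/4 + 1397/2)*(1/906361) = (2805/4)*(1/906361) = 2805/3625444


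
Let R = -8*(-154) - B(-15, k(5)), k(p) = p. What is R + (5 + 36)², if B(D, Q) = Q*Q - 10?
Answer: 2898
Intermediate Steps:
B(D, Q) = -10 + Q² (B(D, Q) = Q² - 10 = -10 + Q²)
R = 1217 (R = -8*(-154) - (-10 + 5²) = 1232 - (-10 + 25) = 1232 - 1*15 = 1232 - 15 = 1217)
R + (5 + 36)² = 1217 + (5 + 36)² = 1217 + 41² = 1217 + 1681 = 2898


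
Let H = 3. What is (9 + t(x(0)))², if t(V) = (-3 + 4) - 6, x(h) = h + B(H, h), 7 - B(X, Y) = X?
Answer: 16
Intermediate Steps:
B(X, Y) = 7 - X
x(h) = 4 + h (x(h) = h + (7 - 1*3) = h + (7 - 3) = h + 4 = 4 + h)
t(V) = -5 (t(V) = 1 - 6 = -5)
(9 + t(x(0)))² = (9 - 5)² = 4² = 16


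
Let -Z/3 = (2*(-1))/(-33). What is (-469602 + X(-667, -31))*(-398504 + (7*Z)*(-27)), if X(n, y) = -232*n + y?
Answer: 1380210758574/11 ≈ 1.2547e+11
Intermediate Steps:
X(n, y) = y - 232*n
Z = -2/11 (Z = -3*2*(-1)/(-33) = -(-6)*(-1)/33 = -3*2/33 = -2/11 ≈ -0.18182)
(-469602 + X(-667, -31))*(-398504 + (7*Z)*(-27)) = (-469602 + (-31 - 232*(-667)))*(-398504 + (7*(-2/11))*(-27)) = (-469602 + (-31 + 154744))*(-398504 - 14/11*(-27)) = (-469602 + 154713)*(-398504 + 378/11) = -314889*(-4383166/11) = 1380210758574/11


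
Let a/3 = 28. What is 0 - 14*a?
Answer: -1176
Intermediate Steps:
a = 84 (a = 3*28 = 84)
0 - 14*a = 0 - 14*84 = 0 - 1176 = -1176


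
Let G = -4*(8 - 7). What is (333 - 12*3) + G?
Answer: 293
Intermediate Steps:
G = -4 (G = -4*1 = -4)
(333 - 12*3) + G = (333 - 12*3) - 4 = (333 - 36) - 4 = 297 - 4 = 293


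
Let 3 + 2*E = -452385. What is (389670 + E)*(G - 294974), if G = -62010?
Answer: -58358316384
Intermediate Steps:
E = -226194 (E = -3/2 + (1/2)*(-452385) = -3/2 - 452385/2 = -226194)
(389670 + E)*(G - 294974) = (389670 - 226194)*(-62010 - 294974) = 163476*(-356984) = -58358316384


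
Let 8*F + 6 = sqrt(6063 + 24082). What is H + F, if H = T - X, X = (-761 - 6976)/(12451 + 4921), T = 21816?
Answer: 94745565/4343 + sqrt(30145)/8 ≈ 21837.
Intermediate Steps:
X = -7737/17372 ≈ -0.44537
F = -3/4 + sqrt(30145)/8 (F = -3/4 + sqrt(6063 + 24082)/8 = -3/4 + sqrt(30145)/8 ≈ 20.953)
H = 378995289/17372 (H = 21816 - 1*(-7737/17372) = 21816 + 7737/17372 = 378995289/17372 ≈ 21816.)
H + F = 378995289/17372 + (-3/4 + sqrt(30145)/8) = 94745565/4343 + sqrt(30145)/8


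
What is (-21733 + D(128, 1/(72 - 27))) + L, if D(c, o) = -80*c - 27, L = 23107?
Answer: -8893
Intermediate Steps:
D(c, o) = -27 - 80*c
(-21733 + D(128, 1/(72 - 27))) + L = (-21733 + (-27 - 80*128)) + 23107 = (-21733 + (-27 - 10240)) + 23107 = (-21733 - 10267) + 23107 = -32000 + 23107 = -8893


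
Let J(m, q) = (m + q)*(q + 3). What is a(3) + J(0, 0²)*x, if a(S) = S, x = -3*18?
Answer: 3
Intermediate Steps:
J(m, q) = (3 + q)*(m + q) (J(m, q) = (m + q)*(3 + q) = (3 + q)*(m + q))
x = -54
a(3) + J(0, 0²)*x = 3 + ((0²)² + 3*0 + 3*0² + 0*0²)*(-54) = 3 + (0² + 0 + 3*0 + 0*0)*(-54) = 3 + (0 + 0 + 0 + 0)*(-54) = 3 + 0*(-54) = 3 + 0 = 3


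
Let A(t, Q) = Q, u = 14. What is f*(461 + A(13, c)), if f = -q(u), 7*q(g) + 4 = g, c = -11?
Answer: -4500/7 ≈ -642.86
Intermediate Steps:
q(g) = -4/7 + g/7
f = -10/7 (f = -(-4/7 + (1/7)*14) = -(-4/7 + 2) = -1*10/7 = -10/7 ≈ -1.4286)
f*(461 + A(13, c)) = -10*(461 - 11)/7 = -10/7*450 = -4500/7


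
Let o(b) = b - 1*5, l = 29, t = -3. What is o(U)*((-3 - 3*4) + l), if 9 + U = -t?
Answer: -154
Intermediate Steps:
U = -6 (U = -9 - 1*(-3) = -9 + 3 = -6)
o(b) = -5 + b (o(b) = b - 5 = -5 + b)
o(U)*((-3 - 3*4) + l) = (-5 - 6)*((-3 - 3*4) + 29) = -11*((-3 - 12) + 29) = -11*(-15 + 29) = -11*14 = -154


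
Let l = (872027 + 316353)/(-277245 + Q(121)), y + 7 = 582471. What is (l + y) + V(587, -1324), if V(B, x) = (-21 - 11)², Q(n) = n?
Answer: 40424335033/69281 ≈ 5.8348e+5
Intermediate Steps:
y = 582464 (y = -7 + 582471 = 582464)
l = -297095/69281 (l = (872027 + 316353)/(-277245 + 121) = 1188380/(-277124) = 1188380*(-1/277124) = -297095/69281 ≈ -4.2883)
V(B, x) = 1024 (V(B, x) = (-32)² = 1024)
(l + y) + V(587, -1324) = (-297095/69281 + 582464) + 1024 = 40353391289/69281 + 1024 = 40424335033/69281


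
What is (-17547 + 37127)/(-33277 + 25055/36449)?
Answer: -356835710/606444159 ≈ -0.58841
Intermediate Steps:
(-17547 + 37127)/(-33277 + 25055/36449) = 19580/(-33277 + 25055*(1/36449)) = 19580/(-33277 + 25055/36449) = 19580/(-1212888318/36449) = 19580*(-36449/1212888318) = -356835710/606444159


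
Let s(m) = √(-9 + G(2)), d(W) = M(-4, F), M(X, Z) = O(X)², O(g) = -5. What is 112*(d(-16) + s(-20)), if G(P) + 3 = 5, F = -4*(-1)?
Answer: 2800 + 112*I*√7 ≈ 2800.0 + 296.32*I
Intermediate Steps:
F = 4
G(P) = 2 (G(P) = -3 + 5 = 2)
M(X, Z) = 25 (M(X, Z) = (-5)² = 25)
d(W) = 25
s(m) = I*√7 (s(m) = √(-9 + 2) = √(-7) = I*√7)
112*(d(-16) + s(-20)) = 112*(25 + I*√7) = 2800 + 112*I*√7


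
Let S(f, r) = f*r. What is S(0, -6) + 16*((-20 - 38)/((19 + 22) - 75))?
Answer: 464/17 ≈ 27.294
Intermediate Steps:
S(0, -6) + 16*((-20 - 38)/((19 + 22) - 75)) = 0*(-6) + 16*((-20 - 38)/((19 + 22) - 75)) = 0 + 16*(-58/(41 - 75)) = 0 + 16*(-58/(-34)) = 0 + 16*(-58*(-1/34)) = 0 + 16*(29/17) = 0 + 464/17 = 464/17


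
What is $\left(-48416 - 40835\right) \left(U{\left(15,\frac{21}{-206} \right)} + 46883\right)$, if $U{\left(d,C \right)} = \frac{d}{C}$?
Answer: $- \frac{29198553901}{7} \approx -4.1712 \cdot 10^{9}$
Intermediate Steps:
$\left(-48416 - 40835\right) \left(U{\left(15,\frac{21}{-206} \right)} + 46883\right) = \left(-48416 - 40835\right) \left(\frac{15}{21 \frac{1}{-206}} + 46883\right) = - 89251 \left(\frac{15}{21 \left(- \frac{1}{206}\right)} + 46883\right) = - 89251 \left(\frac{15}{- \frac{21}{206}} + 46883\right) = - 89251 \left(15 \left(- \frac{206}{21}\right) + 46883\right) = - 89251 \left(- \frac{1030}{7} + 46883\right) = \left(-89251\right) \frac{327151}{7} = - \frac{29198553901}{7}$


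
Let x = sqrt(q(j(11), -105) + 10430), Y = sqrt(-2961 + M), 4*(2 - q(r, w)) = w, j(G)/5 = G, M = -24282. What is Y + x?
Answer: sqrt(41833)/2 + 3*I*sqrt(3027) ≈ 102.27 + 165.05*I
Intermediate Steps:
j(G) = 5*G
q(r, w) = 2 - w/4
Y = 3*I*sqrt(3027) (Y = sqrt(-2961 - 24282) = sqrt(-27243) = 3*I*sqrt(3027) ≈ 165.05*I)
x = sqrt(41833)/2 (x = sqrt((2 - 1/4*(-105)) + 10430) = sqrt((2 + 105/4) + 10430) = sqrt(113/4 + 10430) = sqrt(41833/4) = sqrt(41833)/2 ≈ 102.27)
Y + x = 3*I*sqrt(3027) + sqrt(41833)/2 = sqrt(41833)/2 + 3*I*sqrt(3027)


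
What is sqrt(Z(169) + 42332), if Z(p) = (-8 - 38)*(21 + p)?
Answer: 2*sqrt(8398) ≈ 183.28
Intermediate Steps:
Z(p) = -966 - 46*p (Z(p) = -46*(21 + p) = -966 - 46*p)
sqrt(Z(169) + 42332) = sqrt((-966 - 46*169) + 42332) = sqrt((-966 - 7774) + 42332) = sqrt(-8740 + 42332) = sqrt(33592) = 2*sqrt(8398)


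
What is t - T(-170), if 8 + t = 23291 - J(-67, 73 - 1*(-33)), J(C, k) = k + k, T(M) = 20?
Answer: 23051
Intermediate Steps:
J(C, k) = 2*k
t = 23071 (t = -8 + (23291 - 2*(73 - 1*(-33))) = -8 + (23291 - 2*(73 + 33)) = -8 + (23291 - 2*106) = -8 + (23291 - 1*212) = -8 + (23291 - 212) = -8 + 23079 = 23071)
t - T(-170) = 23071 - 1*20 = 23071 - 20 = 23051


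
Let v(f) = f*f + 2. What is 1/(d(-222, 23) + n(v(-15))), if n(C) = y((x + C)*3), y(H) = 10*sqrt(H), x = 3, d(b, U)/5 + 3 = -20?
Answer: 1/485 + 2*sqrt(690)/11155 ≈ 0.0067715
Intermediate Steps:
d(b, U) = -115 (d(b, U) = -15 + 5*(-20) = -15 - 100 = -115)
v(f) = 2 + f**2 (v(f) = f**2 + 2 = 2 + f**2)
n(C) = 10*sqrt(9 + 3*C) (n(C) = 10*sqrt((3 + C)*3) = 10*sqrt(9 + 3*C))
1/(d(-222, 23) + n(v(-15))) = 1/(-115 + 10*sqrt(9 + 3*(2 + (-15)**2))) = 1/(-115 + 10*sqrt(9 + 3*(2 + 225))) = 1/(-115 + 10*sqrt(9 + 3*227)) = 1/(-115 + 10*sqrt(9 + 681)) = 1/(-115 + 10*sqrt(690))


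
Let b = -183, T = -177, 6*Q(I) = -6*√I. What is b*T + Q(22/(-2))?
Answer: 32391 - I*√11 ≈ 32391.0 - 3.3166*I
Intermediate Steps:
Q(I) = -√I (Q(I) = (-6*√I)/6 = -√I)
b*T + Q(22/(-2)) = -183*(-177) - √(22/(-2)) = 32391 - √(22*(-½)) = 32391 - √(-11) = 32391 - I*√11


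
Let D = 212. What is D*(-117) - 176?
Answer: -24980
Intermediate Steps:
D*(-117) - 176 = 212*(-117) - 176 = -24804 - 176 = -24980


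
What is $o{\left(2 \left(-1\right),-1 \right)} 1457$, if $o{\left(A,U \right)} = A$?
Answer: $-2914$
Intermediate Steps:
$o{\left(2 \left(-1\right),-1 \right)} 1457 = 2 \left(-1\right) 1457 = \left(-2\right) 1457 = -2914$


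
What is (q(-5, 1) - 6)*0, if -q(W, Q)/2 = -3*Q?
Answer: 0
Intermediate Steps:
q(W, Q) = 6*Q (q(W, Q) = -(-6)*Q = 6*Q)
(q(-5, 1) - 6)*0 = (6*1 - 6)*0 = (6 - 6)*0 = 0*0 = 0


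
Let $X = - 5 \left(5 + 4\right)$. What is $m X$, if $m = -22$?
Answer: $990$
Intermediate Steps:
$X = -45$ ($X = \left(-5\right) 9 = -45$)
$m X = \left(-22\right) \left(-45\right) = 990$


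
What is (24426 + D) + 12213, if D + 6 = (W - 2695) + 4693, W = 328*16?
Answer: 43879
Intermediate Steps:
W = 5248
D = 7240 (D = -6 + ((5248 - 2695) + 4693) = -6 + (2553 + 4693) = -6 + 7246 = 7240)
(24426 + D) + 12213 = (24426 + 7240) + 12213 = 31666 + 12213 = 43879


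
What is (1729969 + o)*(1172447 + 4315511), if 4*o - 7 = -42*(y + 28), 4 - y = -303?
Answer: 18949405849927/2 ≈ 9.4747e+12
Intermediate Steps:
y = 307 (y = 4 - 1*(-303) = 4 + 303 = 307)
o = -14063/4 (o = 7/4 + (-42*(307 + 28))/4 = 7/4 + (-42*335)/4 = 7/4 + (¼)*(-14070) = 7/4 - 7035/2 = -14063/4 ≈ -3515.8)
(1729969 + o)*(1172447 + 4315511) = (1729969 - 14063/4)*(1172447 + 4315511) = (6905813/4)*5487958 = 18949405849927/2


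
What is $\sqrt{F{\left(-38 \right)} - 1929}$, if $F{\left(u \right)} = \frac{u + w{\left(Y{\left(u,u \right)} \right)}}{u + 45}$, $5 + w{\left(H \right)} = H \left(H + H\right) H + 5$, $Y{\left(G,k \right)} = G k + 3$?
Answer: $\frac{\sqrt{42416287935}}{7} \approx 29422.0$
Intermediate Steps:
$Y{\left(G,k \right)} = 3 + G k$
$w{\left(H \right)} = 2 H^{3}$ ($w{\left(H \right)} = -5 + \left(H \left(H + H\right) H + 5\right) = -5 + \left(H 2 H H + 5\right) = -5 + \left(2 H^{2} H + 5\right) = -5 + \left(2 H^{3} + 5\right) = -5 + \left(5 + 2 H^{3}\right) = 2 H^{3}$)
$F{\left(u \right)} = \frac{u + 2 \left(3 + u^{2}\right)^{3}}{45 + u}$ ($F{\left(u \right)} = \frac{u + 2 \left(3 + u u\right)^{3}}{u + 45} = \frac{u + 2 \left(3 + u^{2}\right)^{3}}{45 + u}$)
$\sqrt{F{\left(-38 \right)} - 1929} = \sqrt{\frac{-38 + 2 \left(3 + \left(-38\right)^{2}\right)^{3}}{45 - 38} - 1929} = \sqrt{\frac{-38 + 2 \left(3 + 1444\right)^{3}}{7} - 1929} = \sqrt{\frac{-38 + 2 \cdot 1447^{3}}{7} - 1929} = \sqrt{\frac{-38 + 2 \cdot 3029741623}{7} - 1929} = \sqrt{\frac{-38 + 6059483246}{7} - 1929} = \sqrt{\frac{1}{7} \cdot 6059483208 - 1929} = \sqrt{\frac{6059483208}{7} - 1929} = \sqrt{\frac{6059469705}{7}} = \frac{\sqrt{42416287935}}{7}$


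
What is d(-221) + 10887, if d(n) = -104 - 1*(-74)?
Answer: 10857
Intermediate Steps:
d(n) = -30 (d(n) = -104 + 74 = -30)
d(-221) + 10887 = -30 + 10887 = 10857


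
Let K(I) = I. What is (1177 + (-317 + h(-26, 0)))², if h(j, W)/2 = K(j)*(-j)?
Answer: 242064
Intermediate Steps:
h(j, W) = -2*j² (h(j, W) = 2*(j*(-j)) = 2*(-j²) = -2*j²)
(1177 + (-317 + h(-26, 0)))² = (1177 + (-317 - 2*(-26)²))² = (1177 + (-317 - 2*676))² = (1177 + (-317 - 1352))² = (1177 - 1669)² = (-492)² = 242064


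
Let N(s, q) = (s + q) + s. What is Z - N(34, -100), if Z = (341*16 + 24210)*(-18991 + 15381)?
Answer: -107094228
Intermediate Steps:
N(s, q) = q + 2*s (N(s, q) = (q + s) + s = q + 2*s)
Z = -107094260 (Z = (5456 + 24210)*(-3610) = 29666*(-3610) = -107094260)
Z - N(34, -100) = -107094260 - (-100 + 2*34) = -107094260 - (-100 + 68) = -107094260 - 1*(-32) = -107094260 + 32 = -107094228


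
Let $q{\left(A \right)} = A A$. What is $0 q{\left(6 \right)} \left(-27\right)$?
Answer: $0$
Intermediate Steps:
$q{\left(A \right)} = A^{2}$
$0 q{\left(6 \right)} \left(-27\right) = 0 \cdot 6^{2} \left(-27\right) = 0 \cdot 36 \left(-27\right) = 0 \left(-27\right) = 0$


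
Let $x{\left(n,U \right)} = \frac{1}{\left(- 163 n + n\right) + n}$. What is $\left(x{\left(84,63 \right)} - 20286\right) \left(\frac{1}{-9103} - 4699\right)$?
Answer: $\frac{838230669762805}{8793498} \approx 9.5324 \cdot 10^{7}$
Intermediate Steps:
$x{\left(n,U \right)} = - \frac{1}{161 n}$ ($x{\left(n,U \right)} = \frac{1}{- 162 n + n} = \frac{1}{\left(-161\right) n} = - \frac{1}{161 n}$)
$\left(x{\left(84,63 \right)} - 20286\right) \left(\frac{1}{-9103} - 4699\right) = \left(- \frac{1}{161 \cdot 84} - 20286\right) \left(\frac{1}{-9103} - 4699\right) = \left(\left(- \frac{1}{161}\right) \frac{1}{84} - 20286\right) \left(- \frac{1}{9103} - 4699\right) = \left(- \frac{1}{13524} - 20286\right) \left(- \frac{42774998}{9103}\right) = \left(- \frac{274347865}{13524}\right) \left(- \frac{42774998}{9103}\right) = \frac{838230669762805}{8793498}$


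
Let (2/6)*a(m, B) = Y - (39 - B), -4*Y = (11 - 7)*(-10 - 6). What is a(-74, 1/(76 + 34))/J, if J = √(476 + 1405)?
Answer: -2529*√209/22990 ≈ -1.5903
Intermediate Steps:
J = 3*√209 (J = √1881 = 3*√209 ≈ 43.370)
Y = 16 (Y = -(11 - 7)*(-10 - 6)/4 = -(-16) = -¼*(-64) = 16)
a(m, B) = -69 + 3*B (a(m, B) = 3*(16 - (39 - B)) = 3*(16 + (-39 + B)) = 3*(-23 + B) = -69 + 3*B)
a(-74, 1/(76 + 34))/J = (-69 + 3/(76 + 34))/((3*√209)) = (-69 + 3/110)*(√209/627) = -2529*√209/22990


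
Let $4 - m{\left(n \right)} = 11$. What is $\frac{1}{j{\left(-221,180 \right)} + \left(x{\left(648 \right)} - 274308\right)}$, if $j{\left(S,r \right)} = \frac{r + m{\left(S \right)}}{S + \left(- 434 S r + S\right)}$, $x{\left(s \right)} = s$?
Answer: $- \frac{17264078}{4724487585307} \approx -3.6542 \cdot 10^{-6}$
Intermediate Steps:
$m{\left(n \right)} = -7$ ($m{\left(n \right)} = 4 - 11 = -7$)
$j{\left(S,r \right)} = \frac{-7 + r}{2 S - 434 S r}$ ($j{\left(S,r \right)} = \frac{r - 7}{S + \left(- 434 S r + S\right)} = \frac{-7 + r}{S - \left(- S + 434 S r\right)} = \frac{-7 + r}{2 S - 434 S r}$)
$\frac{1}{j{\left(-221,180 \right)} + \left(x{\left(648 \right)} - 274308\right)} = \frac{1}{\frac{7 - 180}{2 \left(-221\right) \left(-1 + 217 \cdot 180\right)} + \left(648 - 274308\right)} = \frac{1}{\frac{1}{2} \left(- \frac{1}{221}\right) \frac{1}{-1 + 39060} \left(7 - 180\right) - 273660} = \frac{1}{\frac{1}{2} \left(- \frac{1}{221}\right) \frac{1}{39059} \left(-173\right) - 273660} = \frac{1}{\frac{173}{17264078} - 273660} = \frac{1}{- \frac{4724487585307}{17264078}} = - \frac{17264078}{4724487585307}$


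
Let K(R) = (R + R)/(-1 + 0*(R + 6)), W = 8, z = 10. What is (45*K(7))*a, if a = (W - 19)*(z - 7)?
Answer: 20790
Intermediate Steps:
K(R) = -2*R (K(R) = (2*R)/(-1 + 0*(6 + R)) = (2*R)/(-1 + 0) = (2*R)/(-1) = (2*R)*(-1) = -2*R)
a = -33 (a = (8 - 19)*(10 - 7) = -11*3 = -33)
(45*K(7))*a = (45*(-2*7))*(-33) = (45*(-14))*(-33) = -630*(-33) = 20790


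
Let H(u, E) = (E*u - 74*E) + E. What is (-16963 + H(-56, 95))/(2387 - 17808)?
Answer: 4174/2203 ≈ 1.8947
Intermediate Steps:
H(u, E) = -73*E + E*u (H(u, E) = (-74*E + E*u) + E = -73*E + E*u)
(-16963 + H(-56, 95))/(2387 - 17808) = (-16963 + 95*(-73 - 56))/(2387 - 17808) = (-16963 + 95*(-129))/(-15421) = (-16963 - 12255)*(-1/15421) = -29218*(-1/15421) = 4174/2203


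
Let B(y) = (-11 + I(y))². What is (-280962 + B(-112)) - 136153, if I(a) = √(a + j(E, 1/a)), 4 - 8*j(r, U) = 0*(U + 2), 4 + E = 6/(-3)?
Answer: -417115 + (22 - I*√446)²/4 ≈ -4.1711e+5 - 232.31*I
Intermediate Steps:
E = -6 (E = -4 + 6/(-3) = -4 + 6*(-⅓) = -4 - 2 = -6)
j(r, U) = ½ (j(r, U) = ½ - 0*(U + 2) = ½ - 0*(2 + U) = ½ - ⅛*0 = ½ + 0 = ½)
I(a) = √(½ + a) (I(a) = √(a + ½) = √(½ + a))
B(y) = (-11 + √(2 + 4*y)/2)²
(-280962 + B(-112)) - 136153 = (-280962 + (-22 + √2*√(1 + 2*(-112)))²/4) - 136153 = (-280962 + (-22 + √2*√(1 - 224))²/4) - 136153 = (-280962 + (-22 + √2*√(-223))²/4) - 136153 = (-280962 + (-22 + √2*(I*√223))²/4) - 136153 = (-280962 + (-22 + I*√446)²/4) - 136153 = -417115 + (-22 + I*√446)²/4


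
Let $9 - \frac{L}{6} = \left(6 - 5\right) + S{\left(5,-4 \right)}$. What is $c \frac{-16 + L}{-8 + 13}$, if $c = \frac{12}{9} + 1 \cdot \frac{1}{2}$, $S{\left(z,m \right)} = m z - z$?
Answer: $\frac{1001}{15} \approx 66.733$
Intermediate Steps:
$S{\left(z,m \right)} = - z + m z$
$c = \frac{11}{6}$ ($c = 12 \cdot \frac{1}{9} + 1 \cdot \frac{1}{2} = \frac{4}{3} + \frac{1}{2} = \frac{11}{6} \approx 1.8333$)
$L = 198$ ($L = 54 - 6 \left(\left(6 - 5\right) + 5 \left(-1 - 4\right)\right) = 54 - 6 \left(1 + 5 \left(-5\right)\right) = 54 - 6 \left(1 - 25\right) = 54 - -144 = 54 + 144 = 198$)
$c \frac{-16 + L}{-8 + 13} = \frac{11 \frac{-16 + 198}{-8 + 13}}{6} = \frac{11 \cdot \frac{182}{5}}{6} = \frac{11 \cdot 182 \cdot \frac{1}{5}}{6} = \frac{11}{6} \cdot \frac{182}{5} = \frac{1001}{15}$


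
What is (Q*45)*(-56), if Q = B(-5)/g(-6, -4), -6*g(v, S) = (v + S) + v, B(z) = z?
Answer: 4725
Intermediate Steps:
g(v, S) = -v/3 - S/6 (g(v, S) = -((v + S) + v)/6 = -((S + v) + v)/6 = -(S + 2*v)/6 = -v/3 - S/6)
Q = -15/8 (Q = -5/(-1/3*(-6) - 1/6*(-4)) = -5/(2 + 2/3) = -5/8/3 = -5*3/8 = -15/8 ≈ -1.8750)
(Q*45)*(-56) = -15/8*45*(-56) = -675/8*(-56) = 4725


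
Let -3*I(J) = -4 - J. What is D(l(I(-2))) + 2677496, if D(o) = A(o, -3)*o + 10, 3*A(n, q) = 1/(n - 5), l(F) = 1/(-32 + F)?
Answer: 1266460339/473 ≈ 2.6775e+6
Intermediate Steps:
I(J) = 4/3 + J/3 (I(J) = -(-4 - J)/3 = 4/3 + J/3)
A(n, q) = 1/(3*(-5 + n)) (A(n, q) = 1/(3*(n - 5)) = 1/(3*(-5 + n)))
D(o) = 10 + o/(3*(-5 + o)) (D(o) = (1/(3*(-5 + o)))*o + 10 = o/(3*(-5 + o)) + 10 = 10 + o/(3*(-5 + o)))
D(l(I(-2))) + 2677496 = (-150 + 31/(-32 + (4/3 + (⅓)*(-2))))/(3*(-5 + 1/(-32 + (4/3 + (⅓)*(-2))))) + 2677496 = (-150 + 31/(-32 + (4/3 - ⅔)))/(3*(-5 + 1/(-32 + (4/3 - ⅔)))) + 2677496 = (-150 + 31/(-32 + ⅔))/(3*(-5 + 1/(-32 + ⅔))) + 2677496 = (-150 + 31/(-94/3))/(3*(-5 + 1/(-94/3))) + 2677496 = (-150 + 31*(-3/94))/(3*(-5 - 3/94)) + 2677496 = (-150 - 93/94)/(3*(-473/94)) + 2677496 = (⅓)*(-94/473)*(-14193/94) + 2677496 = 4731/473 + 2677496 = 1266460339/473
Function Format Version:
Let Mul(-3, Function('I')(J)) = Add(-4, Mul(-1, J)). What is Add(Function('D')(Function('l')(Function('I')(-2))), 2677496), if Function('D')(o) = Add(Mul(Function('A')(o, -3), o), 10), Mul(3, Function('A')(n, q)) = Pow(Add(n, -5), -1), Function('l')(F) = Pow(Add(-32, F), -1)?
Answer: Rational(1266460339, 473) ≈ 2.6775e+6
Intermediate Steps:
Function('I')(J) = Add(Rational(4, 3), Mul(Rational(1, 3), J)) (Function('I')(J) = Mul(Rational(-1, 3), Add(-4, Mul(-1, J))) = Add(Rational(4, 3), Mul(Rational(1, 3), J)))
Function('A')(n, q) = Mul(Rational(1, 3), Pow(Add(-5, n), -1)) (Function('A')(n, q) = Mul(Rational(1, 3), Pow(Add(n, -5), -1)) = Mul(Rational(1, 3), Pow(Add(-5, n), -1)))
Function('D')(o) = Add(10, Mul(Rational(1, 3), o, Pow(Add(-5, o), -1))) (Function('D')(o) = Add(Mul(Mul(Rational(1, 3), Pow(Add(-5, o), -1)), o), 10) = Add(Mul(Rational(1, 3), o, Pow(Add(-5, o), -1)), 10) = Add(10, Mul(Rational(1, 3), o, Pow(Add(-5, o), -1))))
Add(Function('D')(Function('l')(Function('I')(-2))), 2677496) = Add(Mul(Rational(1, 3), Pow(Add(-5, Pow(Add(-32, Add(Rational(4, 3), Mul(Rational(1, 3), -2))), -1)), -1), Add(-150, Mul(31, Pow(Add(-32, Add(Rational(4, 3), Mul(Rational(1, 3), -2))), -1)))), 2677496) = Add(Mul(Rational(1, 3), Pow(Add(-5, Pow(Add(-32, Add(Rational(4, 3), Rational(-2, 3))), -1)), -1), Add(-150, Mul(31, Pow(Add(-32, Add(Rational(4, 3), Rational(-2, 3))), -1)))), 2677496) = Add(Mul(Rational(1, 3), Pow(Add(-5, Pow(Add(-32, Rational(2, 3)), -1)), -1), Add(-150, Mul(31, Pow(Add(-32, Rational(2, 3)), -1)))), 2677496) = Add(Mul(Rational(1, 3), Pow(Add(-5, Pow(Rational(-94, 3), -1)), -1), Add(-150, Mul(31, Pow(Rational(-94, 3), -1)))), 2677496) = Add(Mul(Rational(1, 3), Pow(Add(-5, Rational(-3, 94)), -1), Add(-150, Mul(31, Rational(-3, 94)))), 2677496) = Add(Mul(Rational(1, 3), Pow(Rational(-473, 94), -1), Add(-150, Rational(-93, 94))), 2677496) = Add(Mul(Rational(1, 3), Rational(-94, 473), Rational(-14193, 94)), 2677496) = Add(Rational(4731, 473), 2677496) = Rational(1266460339, 473)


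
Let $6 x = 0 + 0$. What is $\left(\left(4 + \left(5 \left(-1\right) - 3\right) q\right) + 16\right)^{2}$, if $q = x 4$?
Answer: $400$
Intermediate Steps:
$x = 0$ ($x = \frac{0 + 0}{6} = \frac{1}{6} \cdot 0 = 0$)
$q = 0$ ($q = 0 \cdot 4 = 0$)
$\left(\left(4 + \left(5 \left(-1\right) - 3\right) q\right) + 16\right)^{2} = \left(\left(4 + \left(5 \left(-1\right) - 3\right) 0\right) + 16\right)^{2} = \left(\left(4 + \left(-5 - 3\right) 0\right) + 16\right)^{2} = \left(\left(4 - 0\right) + 16\right)^{2} = \left(\left(4 + 0\right) + 16\right)^{2} = \left(4 + 16\right)^{2} = 20^{2} = 400$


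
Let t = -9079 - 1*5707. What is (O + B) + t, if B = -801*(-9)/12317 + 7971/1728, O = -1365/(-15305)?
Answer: -320986028431583/21716546112 ≈ -14781.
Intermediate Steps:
t = -14786 (t = -9079 - 5707 = -14786)
O = 273/3061 (O = -1365*(-1/15305) = 273/3061 ≈ 0.089187)
B = 36878653/7094592 (B = 7209*(1/12317) + 7971*(1/1728) = 7209/12317 + 2657/576 = 36878653/7094592 ≈ 5.1981)
(O + B) + t = (273/3061 + 36878653/7094592) - 14786 = 114822380449/21716546112 - 14786 = -320986028431583/21716546112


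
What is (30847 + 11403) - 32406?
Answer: 9844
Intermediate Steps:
(30847 + 11403) - 32406 = 42250 - 32406 = 9844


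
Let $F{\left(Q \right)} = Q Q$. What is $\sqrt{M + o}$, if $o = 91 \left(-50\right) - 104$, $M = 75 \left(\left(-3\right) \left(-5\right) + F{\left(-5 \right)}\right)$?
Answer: $i \sqrt{1654} \approx 40.669 i$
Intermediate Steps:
$F{\left(Q \right)} = Q^{2}$
$M = 3000$ ($M = 75 \left(\left(-3\right) \left(-5\right) + \left(-5\right)^{2}\right) = 75 \left(15 + 25\right) = 75 \cdot 40 = 3000$)
$o = -4654$ ($o = -4550 - 104 = -4654$)
$\sqrt{M + o} = \sqrt{3000 - 4654} = \sqrt{-1654} = i \sqrt{1654}$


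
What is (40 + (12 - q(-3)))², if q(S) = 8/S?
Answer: 26896/9 ≈ 2988.4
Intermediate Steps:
(40 + (12 - q(-3)))² = (40 + (12 - 8/(-3)))² = (40 + (12 - 8*(-1)/3))² = (40 + (12 - 1*(-8/3)))² = (40 + (12 + 8/3))² = (40 + 44/3)² = (164/3)² = 26896/9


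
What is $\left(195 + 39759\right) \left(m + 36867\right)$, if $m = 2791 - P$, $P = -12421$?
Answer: $2080764366$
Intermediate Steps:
$m = 15212$ ($m = 2791 - -12421 = 2791 + 12421 = 15212$)
$\left(195 + 39759\right) \left(m + 36867\right) = \left(195 + 39759\right) \left(15212 + 36867\right) = 39954 \cdot 52079 = 2080764366$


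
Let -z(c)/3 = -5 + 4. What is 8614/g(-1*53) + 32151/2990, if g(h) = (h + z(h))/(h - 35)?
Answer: 226812323/14950 ≈ 15171.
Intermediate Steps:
z(c) = 3 (z(c) = -3*(-5 + 4) = -3*(-1) = 3)
g(h) = (3 + h)/(-35 + h) (g(h) = (h + 3)/(h - 35) = (3 + h)/(-35 + h))
8614/g(-1*53) + 32151/2990 = 8614/(((3 - 1*53)/(-35 - 1*53))) + 32151/2990 = 8614/(((3 - 53)/(-35 - 53))) + 32151*(1/2990) = 8614/((-50/(-88))) + 32151/2990 = 8614/((-1/88*(-50))) + 32151/2990 = 8614/(25/44) + 32151/2990 = 8614*(44/25) + 32151/2990 = 379016/25 + 32151/2990 = 226812323/14950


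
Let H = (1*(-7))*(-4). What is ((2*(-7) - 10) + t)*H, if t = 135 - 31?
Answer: 2240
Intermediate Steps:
t = 104
H = 28 (H = -7*(-4) = 28)
((2*(-7) - 10) + t)*H = ((2*(-7) - 10) + 104)*28 = ((-14 - 10) + 104)*28 = (-24 + 104)*28 = 80*28 = 2240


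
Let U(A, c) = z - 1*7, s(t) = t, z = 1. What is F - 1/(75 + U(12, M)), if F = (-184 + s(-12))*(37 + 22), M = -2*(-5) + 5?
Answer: -797917/69 ≈ -11564.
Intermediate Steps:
M = 15 (M = 10 + 5 = 15)
U(A, c) = -6 (U(A, c) = 1 - 1*7 = 1 - 7 = -6)
F = -11564 (F = (-184 - 12)*(37 + 22) = -196*59 = -11564)
F - 1/(75 + U(12, M)) = -11564 - 1/(75 - 6) = -11564 - 1/69 = -797917/69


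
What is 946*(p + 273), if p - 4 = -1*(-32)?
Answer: 292314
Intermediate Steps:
p = 36 (p = 4 - 1*(-32) = 4 + 32 = 36)
946*(p + 273) = 946*(36 + 273) = 946*309 = 292314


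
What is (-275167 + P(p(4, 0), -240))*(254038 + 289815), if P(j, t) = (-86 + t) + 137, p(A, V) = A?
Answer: -149753186668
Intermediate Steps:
P(j, t) = 51 + t
(-275167 + P(p(4, 0), -240))*(254038 + 289815) = (-275167 + (51 - 240))*(254038 + 289815) = (-275167 - 189)*543853 = -275356*543853 = -149753186668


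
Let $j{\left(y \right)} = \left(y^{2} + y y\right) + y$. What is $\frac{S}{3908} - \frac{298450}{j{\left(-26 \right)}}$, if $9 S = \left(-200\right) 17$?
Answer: $- \frac{437566325}{1943253} \approx -225.17$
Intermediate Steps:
$S = - \frac{3400}{9}$ ($S = \frac{\left(-200\right) 17}{9} = \frac{1}{9} \left(-3400\right) = - \frac{3400}{9} \approx -377.78$)
$j{\left(y \right)} = y + 2 y^{2}$ ($j{\left(y \right)} = \left(y^{2} + y^{2}\right) + y = 2 y^{2} + y = y + 2 y^{2}$)
$\frac{S}{3908} - \frac{298450}{j{\left(-26 \right)}} = - \frac{3400}{9 \cdot 3908} - \frac{298450}{\left(-26\right) \left(1 + 2 \left(-26\right)\right)} = \left(- \frac{3400}{9}\right) \frac{1}{3908} - \frac{298450}{\left(-26\right) \left(1 - 52\right)} = - \frac{850}{8793} - \frac{298450}{\left(-26\right) \left(-51\right)} = - \frac{850}{8793} - \frac{298450}{1326} = - \frac{850}{8793} - \frac{149225}{663} = - \frac{437566325}{1943253}$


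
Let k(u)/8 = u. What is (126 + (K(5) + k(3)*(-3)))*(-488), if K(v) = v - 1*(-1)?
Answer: -29280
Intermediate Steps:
K(v) = 1 + v (K(v) = v + 1 = 1 + v)
k(u) = 8*u
(126 + (K(5) + k(3)*(-3)))*(-488) = (126 + ((1 + 5) + (8*3)*(-3)))*(-488) = (126 + (6 + 24*(-3)))*(-488) = (126 + (6 - 72))*(-488) = (126 - 66)*(-488) = 60*(-488) = -29280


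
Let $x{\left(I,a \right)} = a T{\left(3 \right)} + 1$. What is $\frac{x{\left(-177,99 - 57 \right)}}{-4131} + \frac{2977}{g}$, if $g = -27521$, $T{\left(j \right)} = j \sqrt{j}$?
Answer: $- \frac{948116}{8745327} - \frac{14 \sqrt{3}}{459} \approx -0.16124$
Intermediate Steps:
$T{\left(j \right)} = j^{\frac{3}{2}}$
$x{\left(I,a \right)} = 1 + 3 a \sqrt{3}$ ($x{\left(I,a \right)} = a 3^{\frac{3}{2}} + 1 = a 3 \sqrt{3} + 1 = 3 a \sqrt{3} + 1 = 1 + 3 a \sqrt{3}$)
$\frac{x{\left(-177,99 - 57 \right)}}{-4131} + \frac{2977}{g} = \frac{1 + 3 \left(99 - 57\right) \sqrt{3}}{-4131} + \frac{2977}{-27521} = \left(1 + 3 \left(99 - 57\right) \sqrt{3}\right) \left(- \frac{1}{4131}\right) + 2977 \left(- \frac{1}{27521}\right) = \left(1 + 3 \cdot 42 \sqrt{3}\right) \left(- \frac{1}{4131}\right) - \frac{229}{2117} = \left(1 + 126 \sqrt{3}\right) \left(- \frac{1}{4131}\right) - \frac{229}{2117} = \left(- \frac{1}{4131} - \frac{14 \sqrt{3}}{459}\right) - \frac{229}{2117} = - \frac{948116}{8745327} - \frac{14 \sqrt{3}}{459}$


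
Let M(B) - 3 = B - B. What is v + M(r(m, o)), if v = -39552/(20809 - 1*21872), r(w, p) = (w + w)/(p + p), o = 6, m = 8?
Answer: 42741/1063 ≈ 40.208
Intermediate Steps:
r(w, p) = w/p (r(w, p) = (2*w)/((2*p)) = (2*w)*(1/(2*p)) = w/p)
M(B) = 3 (M(B) = 3 + (B - B) = 3 + 0 = 3)
v = 39552/1063 (v = -39552/(20809 - 21872) = -39552/(-1063) = -39552*(-1/1063) = 39552/1063 ≈ 37.208)
v + M(r(m, o)) = 39552/1063 + 3 = 42741/1063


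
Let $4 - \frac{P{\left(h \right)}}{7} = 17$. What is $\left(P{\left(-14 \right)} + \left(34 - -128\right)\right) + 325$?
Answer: $396$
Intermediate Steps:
$P{\left(h \right)} = -91$ ($P{\left(h \right)} = 28 - 119 = -91$)
$\left(P{\left(-14 \right)} + \left(34 - -128\right)\right) + 325 = \left(-91 + \left(34 - -128\right)\right) + 325 = \left(-91 + \left(34 + 128\right)\right) + 325 = \left(-91 + 162\right) + 325 = 71 + 325 = 396$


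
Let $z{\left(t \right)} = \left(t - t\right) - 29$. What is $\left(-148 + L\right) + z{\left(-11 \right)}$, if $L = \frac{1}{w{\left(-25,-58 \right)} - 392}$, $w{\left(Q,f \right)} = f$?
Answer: $- \frac{79651}{450} \approx -177.0$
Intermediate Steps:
$z{\left(t \right)} = -29$ ($z{\left(t \right)} = 0 - 29 = -29$)
$L = - \frac{1}{450}$ ($L = \frac{1}{-58 - 392} = \frac{1}{-450} = - \frac{1}{450} \approx -0.0022222$)
$\left(-148 + L\right) + z{\left(-11 \right)} = \left(-148 - \frac{1}{450}\right) - 29 = - \frac{66601}{450} - 29 = - \frac{79651}{450}$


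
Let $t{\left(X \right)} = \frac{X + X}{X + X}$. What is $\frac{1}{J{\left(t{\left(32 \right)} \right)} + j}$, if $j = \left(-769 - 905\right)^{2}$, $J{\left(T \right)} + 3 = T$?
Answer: $\frac{1}{2802274} \approx 3.5685 \cdot 10^{-7}$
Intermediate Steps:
$t{\left(X \right)} = 1$ ($t{\left(X \right)} = \frac{2 X}{2 X} = 2 X \frac{1}{2 X} = 1$)
$J{\left(T \right)} = -3 + T$
$j = 2802276$ ($j = \left(-1674\right)^{2} = 2802276$)
$\frac{1}{J{\left(t{\left(32 \right)} \right)} + j} = \frac{1}{\left(-3 + 1\right) + 2802276} = \frac{1}{-2 + 2802276} = \frac{1}{2802274}$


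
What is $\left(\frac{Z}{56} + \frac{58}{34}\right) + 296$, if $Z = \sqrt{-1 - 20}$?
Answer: $\frac{5061}{17} + \frac{i \sqrt{21}}{56} \approx 297.71 + 0.081832 i$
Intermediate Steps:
$Z = i \sqrt{21}$ ($Z = \sqrt{-21} = i \sqrt{21} \approx 4.5826 i$)
$\left(\frac{Z}{56} + \frac{58}{34}\right) + 296 = \left(\frac{i \sqrt{21}}{56} + \frac{58}{34}\right) + 296 = \left(i \sqrt{21} \cdot \frac{1}{56} + 58 \cdot \frac{1}{34}\right) + 296 = \left(\frac{i \sqrt{21}}{56} + \frac{29}{17}\right) + 296 = \left(\frac{29}{17} + \frac{i \sqrt{21}}{56}\right) + 296 = \frac{5061}{17} + \frac{i \sqrt{21}}{56}$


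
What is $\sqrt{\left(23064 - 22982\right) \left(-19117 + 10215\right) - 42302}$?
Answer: $i \sqrt{772266} \approx 878.79 i$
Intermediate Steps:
$\sqrt{\left(23064 - 22982\right) \left(-19117 + 10215\right) - 42302} = \sqrt{82 \left(-8902\right) - 42302} = \sqrt{-729964 - 42302} = \sqrt{-772266} = i \sqrt{772266}$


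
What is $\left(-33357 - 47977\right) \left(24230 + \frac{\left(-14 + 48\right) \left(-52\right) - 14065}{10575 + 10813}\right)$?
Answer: $- \frac{21074265956469}{10694} \approx -1.9707 \cdot 10^{9}$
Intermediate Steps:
$\left(-33357 - 47977\right) \left(24230 + \frac{\left(-14 + 48\right) \left(-52\right) - 14065}{10575 + 10813}\right) = - 81334 \left(24230 + \frac{34 \left(-52\right) - 14065}{21388}\right) = - 81334 \left(24230 + \left(-1768 - 14065\right) \frac{1}{21388}\right) = - 81334 \left(24230 - \frac{15833}{21388}\right) = \left(-81334\right) \frac{518215407}{21388} = - \frac{21074265956469}{10694}$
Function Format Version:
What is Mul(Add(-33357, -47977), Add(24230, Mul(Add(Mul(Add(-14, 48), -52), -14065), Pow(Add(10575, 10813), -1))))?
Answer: Rational(-21074265956469, 10694) ≈ -1.9707e+9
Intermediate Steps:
Mul(Add(-33357, -47977), Add(24230, Mul(Add(Mul(Add(-14, 48), -52), -14065), Pow(Add(10575, 10813), -1)))) = Mul(-81334, Add(24230, Mul(Add(Mul(34, -52), -14065), Pow(21388, -1)))) = Mul(-81334, Add(24230, Mul(Add(-1768, -14065), Rational(1, 21388)))) = Mul(-81334, Add(24230, Mul(-15833, Rational(1, 21388)))) = Mul(-81334, Add(24230, Rational(-15833, 21388))) = Mul(-81334, Rational(518215407, 21388)) = Rational(-21074265956469, 10694)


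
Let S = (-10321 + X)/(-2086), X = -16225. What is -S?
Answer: -13273/1043 ≈ -12.726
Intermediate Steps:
S = 13273/1043 (S = (-10321 - 16225)/(-2086) = -26546*(-1/2086) = 13273/1043 ≈ 12.726)
-S = -1*13273/1043 = -13273/1043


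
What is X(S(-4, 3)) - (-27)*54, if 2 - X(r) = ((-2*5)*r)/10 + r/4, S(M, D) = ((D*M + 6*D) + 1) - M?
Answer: 5873/4 ≈ 1468.3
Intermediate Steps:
S(M, D) = 1 - M + 6*D + D*M (S(M, D) = ((6*D + D*M) + 1) - M = (1 + 6*D + D*M) - M = 1 - M + 6*D + D*M)
X(r) = 2 + 3*r/4 (X(r) = 2 - (((-2*5)*r)/10 + r/4) = 2 - (-10*r*(⅒) + r*(¼)) = 2 - (-r + r/4) = 2 - (-3)*r/4 = 2 + 3*r/4)
X(S(-4, 3)) - (-27)*54 = (2 + 3*(1 - 1*(-4) + 6*3 + 3*(-4))/4) - (-27)*54 = (2 + 3*(1 + 4 + 18 - 12)/4) - 1*(-1458) = (2 + (¾)*11) + 1458 = (2 + 33/4) + 1458 = 41/4 + 1458 = 5873/4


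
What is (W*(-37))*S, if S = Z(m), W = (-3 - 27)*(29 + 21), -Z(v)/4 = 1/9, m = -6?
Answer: -74000/3 ≈ -24667.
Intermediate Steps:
Z(v) = -4/9
W = -1500 (W = -30*50 = -1500)
S = -4/9 ≈ -0.44444
(W*(-37))*S = -1500*(-37)*(-4/9) = 55500*(-4/9) = -74000/3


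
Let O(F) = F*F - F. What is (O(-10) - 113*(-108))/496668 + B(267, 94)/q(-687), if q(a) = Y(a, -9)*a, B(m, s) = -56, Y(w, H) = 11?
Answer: 6715017/208517782 ≈ 0.032204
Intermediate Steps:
O(F) = F**2 - F
q(a) = 11*a
(O(-10) - 113*(-108))/496668 + B(267, 94)/q(-687) = (-10*(-1 - 10) - 113*(-108))/496668 - 56/(11*(-687)) = (-10*(-11) + 12204)*(1/496668) - 56/(-7557) = (110 + 12204)*(1/496668) - 56*(-1/7557) = 12314*(1/496668) + 56/7557 = 6157/248334 + 56/7557 = 6715017/208517782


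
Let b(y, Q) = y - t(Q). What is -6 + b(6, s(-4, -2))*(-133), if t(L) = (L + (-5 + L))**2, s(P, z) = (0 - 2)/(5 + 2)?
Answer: 23271/7 ≈ 3324.4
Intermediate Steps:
s(P, z) = -2/7
t(L) = (-5 + 2*L)**2
b(y, Q) = y - (-5 + 2*Q)**2
-6 + b(6, s(-4, -2))*(-133) = -6 + (6 - (-5 + 2*(-2/7))**2)*(-133) = -6 + (6 - (-5 - 4/7)**2)*(-133) = -6 + (6 - (-39/7)**2)*(-133) = -6 + (6 - 1*1521/49)*(-133) = -6 + (6 - 1521/49)*(-133) = -6 - 1227/49*(-133) = -6 + 23313/7 = 23271/7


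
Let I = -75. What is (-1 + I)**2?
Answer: 5776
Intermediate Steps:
(-1 + I)**2 = (-1 - 75)**2 = (-76)**2 = 5776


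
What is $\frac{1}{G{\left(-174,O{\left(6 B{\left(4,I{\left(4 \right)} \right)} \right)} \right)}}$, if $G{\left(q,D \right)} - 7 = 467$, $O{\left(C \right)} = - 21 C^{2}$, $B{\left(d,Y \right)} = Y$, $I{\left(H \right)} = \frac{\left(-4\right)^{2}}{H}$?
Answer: $\frac{1}{474} \approx 0.0021097$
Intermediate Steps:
$I{\left(H \right)} = \frac{16}{H}$
$G{\left(q,D \right)} = 474$ ($G{\left(q,D \right)} = 7 + 467 = 474$)
$\frac{1}{G{\left(-174,O{\left(6 B{\left(4,I{\left(4 \right)} \right)} \right)} \right)}} = \frac{1}{474}$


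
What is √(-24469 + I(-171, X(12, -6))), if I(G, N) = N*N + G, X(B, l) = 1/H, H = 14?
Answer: I*√4829439/14 ≈ 156.97*I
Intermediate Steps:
X(B, l) = 1/14
I(G, N) = G + N² (I(G, N) = N² + G = G + N²)
√(-24469 + I(-171, X(12, -6))) = √(-24469 + (-171 + (1/14)²)) = √(-24469 + (-171 + 1/196)) = √(-24469 - 33515/196) = √(-4829439/196) = I*√4829439/14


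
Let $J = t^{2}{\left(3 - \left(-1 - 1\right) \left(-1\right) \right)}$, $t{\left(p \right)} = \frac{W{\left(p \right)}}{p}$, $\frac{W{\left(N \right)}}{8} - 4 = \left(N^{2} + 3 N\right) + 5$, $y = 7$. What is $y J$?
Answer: $75712$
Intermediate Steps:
$W{\left(N \right)} = 72 + 8 N^{2} + 24 N$ ($W{\left(N \right)} = 32 + 8 \left(\left(N^{2} + 3 N\right) + 5\right) = 32 + 8 \left(5 + N^{2} + 3 N\right) = 32 + \left(40 + 8 N^{2} + 24 N\right) = 72 + 8 N^{2} + 24 N$)
$t{\left(p \right)} = \frac{72 + 8 p^{2} + 24 p}{p}$
$J = 10816$ ($J = \left(24 + 8 \left(3 - \left(-1 - 1\right) \left(-1\right)\right) + \frac{72}{3 - \left(-1 - 1\right) \left(-1\right)}\right)^{2} = \left(24 + 8 \left(3 - \left(-2\right) \left(-1\right)\right) + \frac{72}{3 - \left(-2\right) \left(-1\right)}\right)^{2} = \left(24 + 8 \left(3 - 2\right) + \frac{72}{3 - 2}\right)^{2} = \left(24 + 8 \cdot 1 + \frac{72}{1}\right)^{2} = \left(24 + 8 + 72 \cdot 1\right)^{2} = \left(24 + 8 + 72\right)^{2} = 104^{2} = 10816$)
$y J = 7 \cdot 10816 = 75712$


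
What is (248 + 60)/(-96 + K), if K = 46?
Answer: -154/25 ≈ -6.1600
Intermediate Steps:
(248 + 60)/(-96 + K) = (248 + 60)/(-96 + 46) = 308/(-50) = 308*(-1/50) = -154/25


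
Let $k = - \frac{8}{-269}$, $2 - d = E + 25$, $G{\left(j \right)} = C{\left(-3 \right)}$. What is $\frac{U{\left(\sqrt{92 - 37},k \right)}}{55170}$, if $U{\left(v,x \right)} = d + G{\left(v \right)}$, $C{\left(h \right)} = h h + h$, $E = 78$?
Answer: $- \frac{19}{11034} \approx -0.001722$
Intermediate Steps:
$C{\left(h \right)} = h + h^{2}$ ($C{\left(h \right)} = h^{2} + h = h + h^{2}$)
$G{\left(j \right)} = 6$ ($G{\left(j \right)} = - 3 \left(1 - 3\right) = \left(-3\right) \left(-2\right) = 6$)
$d = -101$ ($d = 2 - \left(78 + 25\right) = 2 - 103 = -101$)
$k = \frac{8}{269}$ ($k = \left(-8\right) \left(- \frac{1}{269}\right) = \frac{8}{269} \approx 0.02974$)
$U{\left(v,x \right)} = -95$ ($U{\left(v,x \right)} = -101 + 6 = -95$)
$\frac{U{\left(\sqrt{92 - 37},k \right)}}{55170} = - \frac{95}{55170} = \left(-95\right) \frac{1}{55170} = - \frac{19}{11034}$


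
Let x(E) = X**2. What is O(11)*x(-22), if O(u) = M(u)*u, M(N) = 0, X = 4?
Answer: 0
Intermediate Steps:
x(E) = 16 (x(E) = 4**2 = 16)
O(u) = 0 (O(u) = 0*u = 0)
O(11)*x(-22) = 0*16 = 0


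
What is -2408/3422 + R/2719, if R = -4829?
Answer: -11536095/4652209 ≈ -2.4797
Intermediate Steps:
-2408/3422 + R/2719 = -2408/3422 - 4829/2719 = -2408*1/3422 - 4829*1/2719 = -1204/1711 - 4829/2719 = -11536095/4652209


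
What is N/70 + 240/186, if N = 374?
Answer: 7197/1085 ≈ 6.6332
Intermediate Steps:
N/70 + 240/186 = 374/70 + 240/186 = 374*(1/70) + 240*(1/186) = 187/35 + 40/31 = 7197/1085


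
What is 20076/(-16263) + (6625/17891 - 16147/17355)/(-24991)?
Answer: -1331454435213962/1078593176495445 ≈ -1.2344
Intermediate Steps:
20076/(-16263) + (6625/17891 - 16147/17355)/(-24991) = 20076*(-1/16263) + (6625*(1/17891) - 16147*1/17355)*(-1/24991) = -6692/5421 + (6625/17891 - 16147/17355)*(-1/24991) = -6692/5421 - 173909102/310498305*(-1/24991) = -6692/5421 + 173909102/7759663140255 = -1331454435213962/1078593176495445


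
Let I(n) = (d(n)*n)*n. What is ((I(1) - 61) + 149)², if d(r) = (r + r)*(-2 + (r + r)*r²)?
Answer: 7744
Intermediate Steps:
d(r) = 2*r*(-2 + 2*r³) (d(r) = (2*r)*(-2 + (2*r)*r²) = (2*r)*(-2 + 2*r³) = 2*r*(-2 + 2*r³))
I(n) = 4*n³*(-1 + n³) (I(n) = ((4*n*(-1 + n³))*n)*n = (4*n²*(-1 + n³))*n = 4*n³*(-1 + n³))
((I(1) - 61) + 149)² = ((4*1³*(-1 + 1³) - 61) + 149)² = ((4*1*(-1 + 1) - 61) + 149)² = ((4*1*0 - 61) + 149)² = ((0 - 61) + 149)² = (-61 + 149)² = 88² = 7744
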